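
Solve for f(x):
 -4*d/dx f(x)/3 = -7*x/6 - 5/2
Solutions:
 f(x) = C1 + 7*x^2/16 + 15*x/8


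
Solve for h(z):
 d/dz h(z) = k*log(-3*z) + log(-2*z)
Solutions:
 h(z) = C1 + z*(k + 1)*log(-z) + z*(-k + k*log(3) - 1 + log(2))


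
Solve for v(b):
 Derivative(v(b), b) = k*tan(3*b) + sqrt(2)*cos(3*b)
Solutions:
 v(b) = C1 - k*log(cos(3*b))/3 + sqrt(2)*sin(3*b)/3


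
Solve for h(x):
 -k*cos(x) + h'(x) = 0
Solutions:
 h(x) = C1 + k*sin(x)


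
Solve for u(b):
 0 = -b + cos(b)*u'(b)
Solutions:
 u(b) = C1 + Integral(b/cos(b), b)


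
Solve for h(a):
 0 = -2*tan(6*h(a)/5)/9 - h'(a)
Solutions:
 h(a) = -5*asin(C1*exp(-4*a/15))/6 + 5*pi/6
 h(a) = 5*asin(C1*exp(-4*a/15))/6


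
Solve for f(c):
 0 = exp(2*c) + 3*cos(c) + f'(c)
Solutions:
 f(c) = C1 - exp(2*c)/2 - 3*sin(c)


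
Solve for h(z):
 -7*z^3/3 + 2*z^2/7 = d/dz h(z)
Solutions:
 h(z) = C1 - 7*z^4/12 + 2*z^3/21


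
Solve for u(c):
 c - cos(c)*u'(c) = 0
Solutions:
 u(c) = C1 + Integral(c/cos(c), c)


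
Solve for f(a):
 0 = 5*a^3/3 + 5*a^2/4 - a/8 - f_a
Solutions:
 f(a) = C1 + 5*a^4/12 + 5*a^3/12 - a^2/16


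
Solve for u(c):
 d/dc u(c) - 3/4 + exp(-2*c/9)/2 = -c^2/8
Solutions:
 u(c) = C1 - c^3/24 + 3*c/4 + 9*exp(-2*c/9)/4


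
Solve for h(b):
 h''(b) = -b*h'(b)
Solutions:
 h(b) = C1 + C2*erf(sqrt(2)*b/2)


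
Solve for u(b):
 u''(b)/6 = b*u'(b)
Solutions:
 u(b) = C1 + C2*erfi(sqrt(3)*b)


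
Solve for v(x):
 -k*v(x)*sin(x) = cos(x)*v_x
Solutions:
 v(x) = C1*exp(k*log(cos(x)))


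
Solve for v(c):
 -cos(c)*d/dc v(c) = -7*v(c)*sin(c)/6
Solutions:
 v(c) = C1/cos(c)^(7/6)


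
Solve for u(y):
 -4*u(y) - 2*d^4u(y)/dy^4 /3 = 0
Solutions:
 u(y) = (C1*sin(2^(3/4)*3^(1/4)*y/2) + C2*cos(2^(3/4)*3^(1/4)*y/2))*exp(-2^(3/4)*3^(1/4)*y/2) + (C3*sin(2^(3/4)*3^(1/4)*y/2) + C4*cos(2^(3/4)*3^(1/4)*y/2))*exp(2^(3/4)*3^(1/4)*y/2)


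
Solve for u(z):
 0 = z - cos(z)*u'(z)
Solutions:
 u(z) = C1 + Integral(z/cos(z), z)


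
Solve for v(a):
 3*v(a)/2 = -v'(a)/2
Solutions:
 v(a) = C1*exp(-3*a)


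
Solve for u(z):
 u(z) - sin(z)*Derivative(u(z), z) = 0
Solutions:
 u(z) = C1*sqrt(cos(z) - 1)/sqrt(cos(z) + 1)


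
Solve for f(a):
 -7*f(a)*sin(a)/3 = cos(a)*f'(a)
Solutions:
 f(a) = C1*cos(a)^(7/3)


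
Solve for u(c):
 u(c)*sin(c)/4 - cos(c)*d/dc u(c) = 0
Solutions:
 u(c) = C1/cos(c)^(1/4)


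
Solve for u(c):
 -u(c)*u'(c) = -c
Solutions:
 u(c) = -sqrt(C1 + c^2)
 u(c) = sqrt(C1 + c^2)


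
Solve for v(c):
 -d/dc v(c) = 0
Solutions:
 v(c) = C1


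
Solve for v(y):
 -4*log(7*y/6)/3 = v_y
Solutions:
 v(y) = C1 - 4*y*log(y)/3 - 4*y*log(7)/3 + 4*y/3 + 4*y*log(6)/3


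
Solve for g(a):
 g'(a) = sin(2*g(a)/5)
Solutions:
 -a + 5*log(cos(2*g(a)/5) - 1)/4 - 5*log(cos(2*g(a)/5) + 1)/4 = C1


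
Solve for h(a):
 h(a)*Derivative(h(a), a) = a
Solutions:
 h(a) = -sqrt(C1 + a^2)
 h(a) = sqrt(C1 + a^2)


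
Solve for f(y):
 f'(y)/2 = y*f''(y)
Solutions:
 f(y) = C1 + C2*y^(3/2)


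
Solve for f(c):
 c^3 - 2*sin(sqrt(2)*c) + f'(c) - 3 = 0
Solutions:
 f(c) = C1 - c^4/4 + 3*c - sqrt(2)*cos(sqrt(2)*c)


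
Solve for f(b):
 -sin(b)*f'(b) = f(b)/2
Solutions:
 f(b) = C1*(cos(b) + 1)^(1/4)/(cos(b) - 1)^(1/4)


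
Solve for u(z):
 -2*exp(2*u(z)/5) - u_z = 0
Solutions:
 u(z) = 5*log(-sqrt(-1/(C1 - 2*z))) - 5*log(2) + 5*log(10)/2
 u(z) = 5*log(-1/(C1 - 2*z))/2 - 5*log(2) + 5*log(10)/2


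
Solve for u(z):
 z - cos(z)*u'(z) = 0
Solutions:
 u(z) = C1 + Integral(z/cos(z), z)


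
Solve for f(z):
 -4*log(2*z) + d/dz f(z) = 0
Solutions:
 f(z) = C1 + 4*z*log(z) - 4*z + z*log(16)


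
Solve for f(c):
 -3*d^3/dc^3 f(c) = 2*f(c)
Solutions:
 f(c) = C3*exp(-2^(1/3)*3^(2/3)*c/3) + (C1*sin(2^(1/3)*3^(1/6)*c/2) + C2*cos(2^(1/3)*3^(1/6)*c/2))*exp(2^(1/3)*3^(2/3)*c/6)


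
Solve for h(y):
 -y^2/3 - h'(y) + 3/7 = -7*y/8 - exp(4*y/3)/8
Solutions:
 h(y) = C1 - y^3/9 + 7*y^2/16 + 3*y/7 + 3*exp(4*y/3)/32


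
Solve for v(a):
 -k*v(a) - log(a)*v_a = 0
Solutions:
 v(a) = C1*exp(-k*li(a))


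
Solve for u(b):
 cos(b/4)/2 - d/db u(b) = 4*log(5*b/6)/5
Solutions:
 u(b) = C1 - 4*b*log(b)/5 - 4*b*log(5)/5 + 4*b/5 + 4*b*log(6)/5 + 2*sin(b/4)


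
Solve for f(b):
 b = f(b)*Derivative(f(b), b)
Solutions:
 f(b) = -sqrt(C1 + b^2)
 f(b) = sqrt(C1 + b^2)


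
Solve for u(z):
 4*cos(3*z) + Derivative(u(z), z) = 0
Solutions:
 u(z) = C1 - 4*sin(3*z)/3


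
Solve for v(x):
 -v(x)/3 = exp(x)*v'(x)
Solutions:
 v(x) = C1*exp(exp(-x)/3)


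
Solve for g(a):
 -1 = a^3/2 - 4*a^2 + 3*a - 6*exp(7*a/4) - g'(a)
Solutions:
 g(a) = C1 + a^4/8 - 4*a^3/3 + 3*a^2/2 + a - 24*exp(7*a/4)/7


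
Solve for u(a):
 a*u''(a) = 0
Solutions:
 u(a) = C1 + C2*a


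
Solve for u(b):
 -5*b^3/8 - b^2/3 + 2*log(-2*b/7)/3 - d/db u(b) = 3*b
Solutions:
 u(b) = C1 - 5*b^4/32 - b^3/9 - 3*b^2/2 + 2*b*log(-b)/3 + 2*b*(-log(7) - 1 + log(2))/3


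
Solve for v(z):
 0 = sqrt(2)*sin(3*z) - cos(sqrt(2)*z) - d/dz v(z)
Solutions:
 v(z) = C1 - sqrt(2)*sin(sqrt(2)*z)/2 - sqrt(2)*cos(3*z)/3


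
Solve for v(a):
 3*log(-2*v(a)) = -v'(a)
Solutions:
 Integral(1/(log(-_y) + log(2)), (_y, v(a)))/3 = C1 - a


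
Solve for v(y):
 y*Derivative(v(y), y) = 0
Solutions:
 v(y) = C1


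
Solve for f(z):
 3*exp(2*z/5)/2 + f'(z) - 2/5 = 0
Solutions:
 f(z) = C1 + 2*z/5 - 15*exp(2*z/5)/4


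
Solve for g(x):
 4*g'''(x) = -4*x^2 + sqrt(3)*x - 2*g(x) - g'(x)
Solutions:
 g(x) = C1*exp(-3^(1/3)*x*(-(18 + sqrt(327))^(1/3) + 3^(1/3)/(18 + sqrt(327))^(1/3))/12)*sin(3^(1/6)*x*(3/(18 + sqrt(327))^(1/3) + 3^(2/3)*(18 + sqrt(327))^(1/3))/12) + C2*exp(-3^(1/3)*x*(-(18 + sqrt(327))^(1/3) + 3^(1/3)/(18 + sqrt(327))^(1/3))/12)*cos(3^(1/6)*x*(3/(18 + sqrt(327))^(1/3) + 3^(2/3)*(18 + sqrt(327))^(1/3))/12) + C3*exp(3^(1/3)*x*(-(18 + sqrt(327))^(1/3) + 3^(1/3)/(18 + sqrt(327))^(1/3))/6) - 2*x^2 + sqrt(3)*x/2 + 2*x - 1 - sqrt(3)/4


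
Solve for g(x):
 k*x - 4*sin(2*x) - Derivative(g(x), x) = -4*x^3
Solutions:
 g(x) = C1 + k*x^2/2 + x^4 + 2*cos(2*x)


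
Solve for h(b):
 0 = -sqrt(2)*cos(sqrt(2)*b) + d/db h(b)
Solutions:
 h(b) = C1 + sin(sqrt(2)*b)


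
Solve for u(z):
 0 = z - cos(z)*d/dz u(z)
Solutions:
 u(z) = C1 + Integral(z/cos(z), z)


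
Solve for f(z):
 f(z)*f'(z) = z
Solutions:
 f(z) = -sqrt(C1 + z^2)
 f(z) = sqrt(C1 + z^2)


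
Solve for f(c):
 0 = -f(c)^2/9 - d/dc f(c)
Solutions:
 f(c) = 9/(C1 + c)


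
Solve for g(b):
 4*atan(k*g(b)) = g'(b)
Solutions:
 Integral(1/atan(_y*k), (_y, g(b))) = C1 + 4*b


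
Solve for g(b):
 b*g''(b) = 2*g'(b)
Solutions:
 g(b) = C1 + C2*b^3


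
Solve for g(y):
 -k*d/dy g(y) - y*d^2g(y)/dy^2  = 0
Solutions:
 g(y) = C1 + y^(1 - re(k))*(C2*sin(log(y)*Abs(im(k))) + C3*cos(log(y)*im(k)))


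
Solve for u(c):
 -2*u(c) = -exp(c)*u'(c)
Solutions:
 u(c) = C1*exp(-2*exp(-c))


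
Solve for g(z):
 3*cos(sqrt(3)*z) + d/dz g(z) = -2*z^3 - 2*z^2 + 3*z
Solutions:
 g(z) = C1 - z^4/2 - 2*z^3/3 + 3*z^2/2 - sqrt(3)*sin(sqrt(3)*z)


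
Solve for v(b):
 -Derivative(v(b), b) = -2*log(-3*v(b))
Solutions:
 -Integral(1/(log(-_y) + log(3)), (_y, v(b)))/2 = C1 - b


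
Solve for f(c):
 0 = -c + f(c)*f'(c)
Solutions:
 f(c) = -sqrt(C1 + c^2)
 f(c) = sqrt(C1 + c^2)


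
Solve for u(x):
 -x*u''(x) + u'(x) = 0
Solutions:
 u(x) = C1 + C2*x^2


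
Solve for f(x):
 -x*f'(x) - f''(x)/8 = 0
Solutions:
 f(x) = C1 + C2*erf(2*x)


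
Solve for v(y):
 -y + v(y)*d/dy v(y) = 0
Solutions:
 v(y) = -sqrt(C1 + y^2)
 v(y) = sqrt(C1 + y^2)


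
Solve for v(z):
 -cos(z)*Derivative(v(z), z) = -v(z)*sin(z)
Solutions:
 v(z) = C1/cos(z)


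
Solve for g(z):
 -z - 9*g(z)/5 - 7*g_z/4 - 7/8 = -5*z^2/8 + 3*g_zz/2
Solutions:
 g(z) = 25*z^2/72 - 1595*z/1296 + (C1*sin(sqrt(3095)*z/60) + C2*cos(sqrt(3095)*z/60))*exp(-7*z/12) + 6145/46656


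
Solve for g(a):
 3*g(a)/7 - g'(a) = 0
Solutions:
 g(a) = C1*exp(3*a/7)


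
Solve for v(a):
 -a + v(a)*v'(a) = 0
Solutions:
 v(a) = -sqrt(C1 + a^2)
 v(a) = sqrt(C1 + a^2)


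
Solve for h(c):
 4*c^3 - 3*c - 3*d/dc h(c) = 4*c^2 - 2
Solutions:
 h(c) = C1 + c^4/3 - 4*c^3/9 - c^2/2 + 2*c/3


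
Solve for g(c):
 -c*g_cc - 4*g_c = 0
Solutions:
 g(c) = C1 + C2/c^3


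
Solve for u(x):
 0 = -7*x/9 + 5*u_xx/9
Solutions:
 u(x) = C1 + C2*x + 7*x^3/30


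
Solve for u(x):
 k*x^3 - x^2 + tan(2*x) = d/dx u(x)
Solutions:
 u(x) = C1 + k*x^4/4 - x^3/3 - log(cos(2*x))/2


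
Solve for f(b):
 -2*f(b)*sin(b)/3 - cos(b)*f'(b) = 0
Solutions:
 f(b) = C1*cos(b)^(2/3)


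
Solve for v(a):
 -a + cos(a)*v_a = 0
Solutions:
 v(a) = C1 + Integral(a/cos(a), a)


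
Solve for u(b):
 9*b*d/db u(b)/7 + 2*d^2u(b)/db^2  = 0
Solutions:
 u(b) = C1 + C2*erf(3*sqrt(7)*b/14)


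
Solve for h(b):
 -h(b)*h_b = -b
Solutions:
 h(b) = -sqrt(C1 + b^2)
 h(b) = sqrt(C1 + b^2)


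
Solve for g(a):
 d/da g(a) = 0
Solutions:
 g(a) = C1


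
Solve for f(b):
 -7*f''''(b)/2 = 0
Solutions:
 f(b) = C1 + C2*b + C3*b^2 + C4*b^3


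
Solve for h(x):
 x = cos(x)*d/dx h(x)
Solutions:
 h(x) = C1 + Integral(x/cos(x), x)


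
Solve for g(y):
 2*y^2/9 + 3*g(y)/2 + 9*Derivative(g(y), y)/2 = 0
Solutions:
 g(y) = C1*exp(-y/3) - 4*y^2/27 + 8*y/9 - 8/3


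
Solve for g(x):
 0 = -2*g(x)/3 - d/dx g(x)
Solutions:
 g(x) = C1*exp(-2*x/3)


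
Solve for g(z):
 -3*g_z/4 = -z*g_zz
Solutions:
 g(z) = C1 + C2*z^(7/4)


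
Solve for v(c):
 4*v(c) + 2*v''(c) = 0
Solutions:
 v(c) = C1*sin(sqrt(2)*c) + C2*cos(sqrt(2)*c)


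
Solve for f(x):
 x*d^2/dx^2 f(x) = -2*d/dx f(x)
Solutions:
 f(x) = C1 + C2/x


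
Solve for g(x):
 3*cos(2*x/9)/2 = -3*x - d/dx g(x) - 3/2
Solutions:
 g(x) = C1 - 3*x^2/2 - 3*x/2 - 27*sin(x/9)*cos(x/9)/2


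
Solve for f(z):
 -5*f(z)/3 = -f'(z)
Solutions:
 f(z) = C1*exp(5*z/3)


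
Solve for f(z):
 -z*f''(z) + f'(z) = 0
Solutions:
 f(z) = C1 + C2*z^2


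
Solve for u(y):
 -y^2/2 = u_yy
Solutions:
 u(y) = C1 + C2*y - y^4/24


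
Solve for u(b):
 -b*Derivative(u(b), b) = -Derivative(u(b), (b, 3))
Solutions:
 u(b) = C1 + Integral(C2*airyai(b) + C3*airybi(b), b)


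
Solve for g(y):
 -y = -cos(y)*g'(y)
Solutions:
 g(y) = C1 + Integral(y/cos(y), y)


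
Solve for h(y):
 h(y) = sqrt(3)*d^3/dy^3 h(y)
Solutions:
 h(y) = C3*exp(3^(5/6)*y/3) + (C1*sin(3^(1/3)*y/2) + C2*cos(3^(1/3)*y/2))*exp(-3^(5/6)*y/6)


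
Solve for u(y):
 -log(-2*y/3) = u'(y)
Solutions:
 u(y) = C1 - y*log(-y) + y*(-log(2) + 1 + log(3))


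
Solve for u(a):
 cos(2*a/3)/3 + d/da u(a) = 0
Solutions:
 u(a) = C1 - sin(2*a/3)/2


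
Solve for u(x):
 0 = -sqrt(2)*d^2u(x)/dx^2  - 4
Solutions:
 u(x) = C1 + C2*x - sqrt(2)*x^2


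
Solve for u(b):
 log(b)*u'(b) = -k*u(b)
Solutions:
 u(b) = C1*exp(-k*li(b))


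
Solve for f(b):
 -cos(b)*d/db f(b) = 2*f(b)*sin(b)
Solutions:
 f(b) = C1*cos(b)^2


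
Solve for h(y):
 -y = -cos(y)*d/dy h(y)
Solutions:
 h(y) = C1 + Integral(y/cos(y), y)


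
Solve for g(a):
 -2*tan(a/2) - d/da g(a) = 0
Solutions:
 g(a) = C1 + 4*log(cos(a/2))


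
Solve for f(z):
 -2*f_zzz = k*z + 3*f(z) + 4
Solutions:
 f(z) = C3*exp(-2^(2/3)*3^(1/3)*z/2) - k*z/3 + (C1*sin(2^(2/3)*3^(5/6)*z/4) + C2*cos(2^(2/3)*3^(5/6)*z/4))*exp(2^(2/3)*3^(1/3)*z/4) - 4/3


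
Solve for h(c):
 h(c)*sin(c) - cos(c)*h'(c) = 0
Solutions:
 h(c) = C1/cos(c)


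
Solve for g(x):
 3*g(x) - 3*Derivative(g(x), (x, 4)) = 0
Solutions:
 g(x) = C1*exp(-x) + C2*exp(x) + C3*sin(x) + C4*cos(x)


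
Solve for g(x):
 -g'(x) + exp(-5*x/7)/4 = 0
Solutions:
 g(x) = C1 - 7*exp(-5*x/7)/20


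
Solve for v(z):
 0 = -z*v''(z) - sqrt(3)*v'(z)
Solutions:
 v(z) = C1 + C2*z^(1 - sqrt(3))


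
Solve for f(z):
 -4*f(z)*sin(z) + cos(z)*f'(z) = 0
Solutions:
 f(z) = C1/cos(z)^4


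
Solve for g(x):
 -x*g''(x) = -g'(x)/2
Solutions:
 g(x) = C1 + C2*x^(3/2)


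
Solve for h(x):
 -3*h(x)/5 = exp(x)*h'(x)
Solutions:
 h(x) = C1*exp(3*exp(-x)/5)


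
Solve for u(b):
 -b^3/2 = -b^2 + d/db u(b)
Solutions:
 u(b) = C1 - b^4/8 + b^3/3


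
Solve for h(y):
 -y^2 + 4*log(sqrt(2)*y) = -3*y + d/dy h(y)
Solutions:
 h(y) = C1 - y^3/3 + 3*y^2/2 + 4*y*log(y) - 4*y + y*log(4)


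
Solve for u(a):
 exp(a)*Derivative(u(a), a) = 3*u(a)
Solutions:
 u(a) = C1*exp(-3*exp(-a))


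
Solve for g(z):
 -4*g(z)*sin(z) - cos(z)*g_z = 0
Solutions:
 g(z) = C1*cos(z)^4


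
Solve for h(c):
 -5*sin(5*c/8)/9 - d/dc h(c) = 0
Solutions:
 h(c) = C1 + 8*cos(5*c/8)/9


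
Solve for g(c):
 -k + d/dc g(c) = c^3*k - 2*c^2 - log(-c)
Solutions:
 g(c) = C1 + c^4*k/4 - 2*c^3/3 + c*(k + 1) - c*log(-c)


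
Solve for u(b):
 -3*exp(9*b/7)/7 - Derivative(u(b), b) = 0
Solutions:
 u(b) = C1 - exp(9*b/7)/3


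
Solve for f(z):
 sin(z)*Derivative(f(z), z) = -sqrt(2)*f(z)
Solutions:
 f(z) = C1*(cos(z) + 1)^(sqrt(2)/2)/(cos(z) - 1)^(sqrt(2)/2)


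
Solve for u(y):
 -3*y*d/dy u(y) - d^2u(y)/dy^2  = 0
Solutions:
 u(y) = C1 + C2*erf(sqrt(6)*y/2)


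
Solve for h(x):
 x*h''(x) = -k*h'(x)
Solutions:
 h(x) = C1 + x^(1 - re(k))*(C2*sin(log(x)*Abs(im(k))) + C3*cos(log(x)*im(k)))


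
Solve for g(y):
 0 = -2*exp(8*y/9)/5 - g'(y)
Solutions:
 g(y) = C1 - 9*exp(8*y/9)/20


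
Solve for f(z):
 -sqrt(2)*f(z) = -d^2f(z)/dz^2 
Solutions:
 f(z) = C1*exp(-2^(1/4)*z) + C2*exp(2^(1/4)*z)


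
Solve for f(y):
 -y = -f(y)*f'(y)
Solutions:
 f(y) = -sqrt(C1 + y^2)
 f(y) = sqrt(C1 + y^2)


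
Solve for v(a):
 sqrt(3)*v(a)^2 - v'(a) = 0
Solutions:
 v(a) = -1/(C1 + sqrt(3)*a)


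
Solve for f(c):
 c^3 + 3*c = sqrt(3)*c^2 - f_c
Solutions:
 f(c) = C1 - c^4/4 + sqrt(3)*c^3/3 - 3*c^2/2


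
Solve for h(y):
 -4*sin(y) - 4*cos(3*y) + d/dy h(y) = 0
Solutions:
 h(y) = C1 + 4*sin(3*y)/3 - 4*cos(y)


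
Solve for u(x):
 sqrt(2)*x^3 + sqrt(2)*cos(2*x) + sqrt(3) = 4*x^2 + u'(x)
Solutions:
 u(x) = C1 + sqrt(2)*x^4/4 - 4*x^3/3 + sqrt(3)*x + sqrt(2)*sin(2*x)/2


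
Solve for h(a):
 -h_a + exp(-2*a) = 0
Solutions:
 h(a) = C1 - exp(-2*a)/2


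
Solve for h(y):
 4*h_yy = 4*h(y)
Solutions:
 h(y) = C1*exp(-y) + C2*exp(y)


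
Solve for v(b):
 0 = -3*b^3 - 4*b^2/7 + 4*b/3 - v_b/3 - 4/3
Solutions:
 v(b) = C1 - 9*b^4/4 - 4*b^3/7 + 2*b^2 - 4*b


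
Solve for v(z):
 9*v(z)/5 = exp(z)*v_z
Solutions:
 v(z) = C1*exp(-9*exp(-z)/5)


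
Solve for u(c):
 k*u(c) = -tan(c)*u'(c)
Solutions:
 u(c) = C1*exp(-k*log(sin(c)))


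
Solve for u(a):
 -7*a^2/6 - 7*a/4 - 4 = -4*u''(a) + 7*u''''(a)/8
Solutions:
 u(a) = C1 + C2*a + C3*exp(-4*sqrt(14)*a/7) + C4*exp(4*sqrt(14)*a/7) + 7*a^4/288 + 7*a^3/96 + 433*a^2/768


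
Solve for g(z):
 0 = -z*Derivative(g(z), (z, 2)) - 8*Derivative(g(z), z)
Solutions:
 g(z) = C1 + C2/z^7


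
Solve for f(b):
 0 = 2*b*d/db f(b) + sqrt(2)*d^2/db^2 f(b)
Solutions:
 f(b) = C1 + C2*erf(2^(3/4)*b/2)


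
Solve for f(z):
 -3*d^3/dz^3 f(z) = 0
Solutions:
 f(z) = C1 + C2*z + C3*z^2


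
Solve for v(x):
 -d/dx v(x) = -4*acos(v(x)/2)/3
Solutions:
 Integral(1/acos(_y/2), (_y, v(x))) = C1 + 4*x/3


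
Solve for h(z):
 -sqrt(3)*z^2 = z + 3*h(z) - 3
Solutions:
 h(z) = -sqrt(3)*z^2/3 - z/3 + 1


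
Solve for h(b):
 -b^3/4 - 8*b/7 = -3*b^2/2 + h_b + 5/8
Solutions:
 h(b) = C1 - b^4/16 + b^3/2 - 4*b^2/7 - 5*b/8


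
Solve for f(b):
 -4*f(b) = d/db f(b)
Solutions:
 f(b) = C1*exp(-4*b)


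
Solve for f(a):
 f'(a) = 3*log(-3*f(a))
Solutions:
 -Integral(1/(log(-_y) + log(3)), (_y, f(a)))/3 = C1 - a


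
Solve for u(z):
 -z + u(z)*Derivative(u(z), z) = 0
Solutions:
 u(z) = -sqrt(C1 + z^2)
 u(z) = sqrt(C1 + z^2)


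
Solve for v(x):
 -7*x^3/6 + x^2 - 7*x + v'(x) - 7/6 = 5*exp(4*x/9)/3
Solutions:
 v(x) = C1 + 7*x^4/24 - x^3/3 + 7*x^2/2 + 7*x/6 + 15*exp(4*x/9)/4


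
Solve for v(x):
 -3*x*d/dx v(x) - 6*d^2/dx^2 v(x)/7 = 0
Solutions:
 v(x) = C1 + C2*erf(sqrt(7)*x/2)


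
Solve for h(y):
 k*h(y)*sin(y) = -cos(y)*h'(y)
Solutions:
 h(y) = C1*exp(k*log(cos(y)))


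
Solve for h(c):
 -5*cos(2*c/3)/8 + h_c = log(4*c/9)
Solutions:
 h(c) = C1 + c*log(c) - 2*c*log(3) - c + 2*c*log(2) + 15*sin(2*c/3)/16


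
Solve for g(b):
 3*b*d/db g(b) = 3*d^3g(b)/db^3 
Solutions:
 g(b) = C1 + Integral(C2*airyai(b) + C3*airybi(b), b)


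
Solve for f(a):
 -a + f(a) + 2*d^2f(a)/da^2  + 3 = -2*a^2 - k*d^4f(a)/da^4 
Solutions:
 f(a) = C1*exp(-a*sqrt((-sqrt(1 - k) - 1)/k)) + C2*exp(a*sqrt((-sqrt(1 - k) - 1)/k)) + C3*exp(-a*sqrt((sqrt(1 - k) - 1)/k)) + C4*exp(a*sqrt((sqrt(1 - k) - 1)/k)) - 2*a^2 + a + 5


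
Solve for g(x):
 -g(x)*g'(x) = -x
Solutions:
 g(x) = -sqrt(C1 + x^2)
 g(x) = sqrt(C1 + x^2)


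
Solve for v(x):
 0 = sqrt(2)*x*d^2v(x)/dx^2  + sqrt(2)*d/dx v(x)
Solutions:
 v(x) = C1 + C2*log(x)


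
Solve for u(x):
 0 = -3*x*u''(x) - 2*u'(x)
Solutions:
 u(x) = C1 + C2*x^(1/3)


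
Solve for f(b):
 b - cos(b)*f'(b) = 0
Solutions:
 f(b) = C1 + Integral(b/cos(b), b)


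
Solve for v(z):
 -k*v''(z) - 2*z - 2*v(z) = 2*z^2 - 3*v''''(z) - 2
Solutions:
 v(z) = C1*exp(-sqrt(6)*z*sqrt(k - sqrt(k^2 + 24))/6) + C2*exp(sqrt(6)*z*sqrt(k - sqrt(k^2 + 24))/6) + C3*exp(-sqrt(6)*z*sqrt(k + sqrt(k^2 + 24))/6) + C4*exp(sqrt(6)*z*sqrt(k + sqrt(k^2 + 24))/6) + k - z^2 - z + 1


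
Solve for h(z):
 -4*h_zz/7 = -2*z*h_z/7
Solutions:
 h(z) = C1 + C2*erfi(z/2)


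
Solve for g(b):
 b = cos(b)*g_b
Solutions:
 g(b) = C1 + Integral(b/cos(b), b)


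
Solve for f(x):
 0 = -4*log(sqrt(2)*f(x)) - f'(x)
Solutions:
 Integral(1/(2*log(_y) + log(2)), (_y, f(x)))/2 = C1 - x


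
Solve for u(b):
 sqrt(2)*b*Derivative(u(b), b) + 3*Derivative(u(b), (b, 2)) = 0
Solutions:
 u(b) = C1 + C2*erf(2^(3/4)*sqrt(3)*b/6)


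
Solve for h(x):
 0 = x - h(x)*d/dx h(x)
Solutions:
 h(x) = -sqrt(C1 + x^2)
 h(x) = sqrt(C1 + x^2)


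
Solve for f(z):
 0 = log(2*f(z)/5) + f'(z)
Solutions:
 Integral(1/(log(_y) - log(5) + log(2)), (_y, f(z))) = C1 - z


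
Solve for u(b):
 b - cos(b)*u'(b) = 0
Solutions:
 u(b) = C1 + Integral(b/cos(b), b)


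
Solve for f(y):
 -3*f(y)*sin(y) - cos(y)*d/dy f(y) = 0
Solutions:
 f(y) = C1*cos(y)^3


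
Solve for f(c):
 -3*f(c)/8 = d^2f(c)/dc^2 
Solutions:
 f(c) = C1*sin(sqrt(6)*c/4) + C2*cos(sqrt(6)*c/4)


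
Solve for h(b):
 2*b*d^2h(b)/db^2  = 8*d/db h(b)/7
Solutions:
 h(b) = C1 + C2*b^(11/7)


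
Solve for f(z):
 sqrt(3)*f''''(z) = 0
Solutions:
 f(z) = C1 + C2*z + C3*z^2 + C4*z^3


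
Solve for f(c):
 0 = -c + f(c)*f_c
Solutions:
 f(c) = -sqrt(C1 + c^2)
 f(c) = sqrt(C1 + c^2)


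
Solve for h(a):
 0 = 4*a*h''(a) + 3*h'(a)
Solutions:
 h(a) = C1 + C2*a^(1/4)


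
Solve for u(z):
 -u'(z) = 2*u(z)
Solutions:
 u(z) = C1*exp(-2*z)


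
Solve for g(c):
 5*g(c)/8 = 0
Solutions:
 g(c) = 0


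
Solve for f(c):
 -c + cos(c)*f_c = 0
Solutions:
 f(c) = C1 + Integral(c/cos(c), c)


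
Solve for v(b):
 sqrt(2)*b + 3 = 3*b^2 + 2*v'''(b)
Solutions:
 v(b) = C1 + C2*b + C3*b^2 - b^5/40 + sqrt(2)*b^4/48 + b^3/4


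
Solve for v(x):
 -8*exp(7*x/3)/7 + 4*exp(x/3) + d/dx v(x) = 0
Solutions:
 v(x) = C1 + 24*exp(7*x/3)/49 - 12*exp(x/3)


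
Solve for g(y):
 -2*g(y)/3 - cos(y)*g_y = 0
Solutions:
 g(y) = C1*(sin(y) - 1)^(1/3)/(sin(y) + 1)^(1/3)


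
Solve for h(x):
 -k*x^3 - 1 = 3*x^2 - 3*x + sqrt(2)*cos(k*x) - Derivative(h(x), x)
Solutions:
 h(x) = C1 + k*x^4/4 + x^3 - 3*x^2/2 + x + sqrt(2)*sin(k*x)/k


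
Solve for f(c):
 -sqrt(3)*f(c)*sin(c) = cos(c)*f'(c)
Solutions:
 f(c) = C1*cos(c)^(sqrt(3))


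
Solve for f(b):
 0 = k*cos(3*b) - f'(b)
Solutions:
 f(b) = C1 + k*sin(3*b)/3


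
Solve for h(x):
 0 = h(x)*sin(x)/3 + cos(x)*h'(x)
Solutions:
 h(x) = C1*cos(x)^(1/3)


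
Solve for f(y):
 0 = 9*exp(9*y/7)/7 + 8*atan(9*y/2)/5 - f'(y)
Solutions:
 f(y) = C1 + 8*y*atan(9*y/2)/5 + exp(9*y/7) - 8*log(81*y^2 + 4)/45


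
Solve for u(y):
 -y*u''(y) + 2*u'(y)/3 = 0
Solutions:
 u(y) = C1 + C2*y^(5/3)


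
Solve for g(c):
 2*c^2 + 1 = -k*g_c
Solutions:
 g(c) = C1 - 2*c^3/(3*k) - c/k


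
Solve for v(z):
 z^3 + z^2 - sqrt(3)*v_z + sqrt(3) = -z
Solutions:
 v(z) = C1 + sqrt(3)*z^4/12 + sqrt(3)*z^3/9 + sqrt(3)*z^2/6 + z


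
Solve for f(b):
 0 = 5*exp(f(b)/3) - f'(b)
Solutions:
 f(b) = 3*log(-1/(C1 + 5*b)) + 3*log(3)


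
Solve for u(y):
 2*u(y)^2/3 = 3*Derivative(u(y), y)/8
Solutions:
 u(y) = -9/(C1 + 16*y)


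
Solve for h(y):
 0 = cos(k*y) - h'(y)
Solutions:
 h(y) = C1 + sin(k*y)/k


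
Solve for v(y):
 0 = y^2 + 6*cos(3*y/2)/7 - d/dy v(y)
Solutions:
 v(y) = C1 + y^3/3 + 4*sin(3*y/2)/7


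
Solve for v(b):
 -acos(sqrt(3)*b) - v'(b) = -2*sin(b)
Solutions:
 v(b) = C1 - b*acos(sqrt(3)*b) + sqrt(3)*sqrt(1 - 3*b^2)/3 - 2*cos(b)


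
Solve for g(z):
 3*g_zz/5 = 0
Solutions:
 g(z) = C1 + C2*z


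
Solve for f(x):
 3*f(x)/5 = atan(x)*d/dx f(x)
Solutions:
 f(x) = C1*exp(3*Integral(1/atan(x), x)/5)


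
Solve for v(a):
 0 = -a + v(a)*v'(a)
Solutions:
 v(a) = -sqrt(C1 + a^2)
 v(a) = sqrt(C1 + a^2)


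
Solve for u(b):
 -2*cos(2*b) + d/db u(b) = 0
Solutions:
 u(b) = C1 + sin(2*b)


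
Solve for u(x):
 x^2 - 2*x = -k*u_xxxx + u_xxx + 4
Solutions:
 u(x) = C1 + C2*x + C3*x^2 + C4*exp(x/k) + x^5/60 + x^4*(k - 1)/12 + x^3*(k^2 - k - 2)/3


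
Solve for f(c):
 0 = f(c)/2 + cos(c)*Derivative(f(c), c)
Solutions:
 f(c) = C1*(sin(c) - 1)^(1/4)/(sin(c) + 1)^(1/4)


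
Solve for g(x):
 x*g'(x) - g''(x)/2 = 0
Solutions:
 g(x) = C1 + C2*erfi(x)


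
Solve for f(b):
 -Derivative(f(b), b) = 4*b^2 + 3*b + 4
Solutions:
 f(b) = C1 - 4*b^3/3 - 3*b^2/2 - 4*b


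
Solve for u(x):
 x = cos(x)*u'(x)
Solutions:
 u(x) = C1 + Integral(x/cos(x), x)


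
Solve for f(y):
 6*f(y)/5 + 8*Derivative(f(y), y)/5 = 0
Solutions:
 f(y) = C1*exp(-3*y/4)


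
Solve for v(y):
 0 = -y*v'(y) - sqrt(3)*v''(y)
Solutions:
 v(y) = C1 + C2*erf(sqrt(2)*3^(3/4)*y/6)


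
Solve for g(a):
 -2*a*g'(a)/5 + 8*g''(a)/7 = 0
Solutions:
 g(a) = C1 + C2*erfi(sqrt(70)*a/20)


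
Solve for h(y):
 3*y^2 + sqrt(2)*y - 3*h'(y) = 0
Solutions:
 h(y) = C1 + y^3/3 + sqrt(2)*y^2/6


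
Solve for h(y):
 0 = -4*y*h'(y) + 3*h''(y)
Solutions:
 h(y) = C1 + C2*erfi(sqrt(6)*y/3)


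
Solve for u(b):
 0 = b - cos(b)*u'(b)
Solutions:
 u(b) = C1 + Integral(b/cos(b), b)


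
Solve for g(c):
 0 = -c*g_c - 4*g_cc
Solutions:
 g(c) = C1 + C2*erf(sqrt(2)*c/4)


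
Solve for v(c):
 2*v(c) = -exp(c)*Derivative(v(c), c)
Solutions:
 v(c) = C1*exp(2*exp(-c))


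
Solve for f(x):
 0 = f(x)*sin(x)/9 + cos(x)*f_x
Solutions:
 f(x) = C1*cos(x)^(1/9)


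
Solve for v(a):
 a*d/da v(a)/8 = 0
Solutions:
 v(a) = C1


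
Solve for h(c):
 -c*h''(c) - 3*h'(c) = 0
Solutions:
 h(c) = C1 + C2/c^2


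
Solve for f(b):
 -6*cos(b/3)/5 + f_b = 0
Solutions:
 f(b) = C1 + 18*sin(b/3)/5


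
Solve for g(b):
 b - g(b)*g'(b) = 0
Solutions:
 g(b) = -sqrt(C1 + b^2)
 g(b) = sqrt(C1 + b^2)


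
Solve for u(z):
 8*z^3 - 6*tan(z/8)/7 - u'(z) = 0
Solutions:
 u(z) = C1 + 2*z^4 + 48*log(cos(z/8))/7


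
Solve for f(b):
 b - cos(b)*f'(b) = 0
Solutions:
 f(b) = C1 + Integral(b/cos(b), b)


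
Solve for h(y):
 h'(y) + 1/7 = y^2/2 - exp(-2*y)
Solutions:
 h(y) = C1 + y^3/6 - y/7 + exp(-2*y)/2


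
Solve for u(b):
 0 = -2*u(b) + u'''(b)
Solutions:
 u(b) = C3*exp(2^(1/3)*b) + (C1*sin(2^(1/3)*sqrt(3)*b/2) + C2*cos(2^(1/3)*sqrt(3)*b/2))*exp(-2^(1/3)*b/2)


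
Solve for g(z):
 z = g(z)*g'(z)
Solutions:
 g(z) = -sqrt(C1 + z^2)
 g(z) = sqrt(C1 + z^2)


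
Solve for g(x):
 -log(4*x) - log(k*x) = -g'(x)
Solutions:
 g(x) = C1 + x*(log(k) - 2 + 2*log(2)) + 2*x*log(x)


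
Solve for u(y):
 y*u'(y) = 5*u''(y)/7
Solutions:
 u(y) = C1 + C2*erfi(sqrt(70)*y/10)


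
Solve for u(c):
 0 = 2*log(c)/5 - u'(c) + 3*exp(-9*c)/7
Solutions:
 u(c) = C1 + 2*c*log(c)/5 - 2*c/5 - exp(-9*c)/21


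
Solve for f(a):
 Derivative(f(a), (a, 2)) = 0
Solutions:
 f(a) = C1 + C2*a


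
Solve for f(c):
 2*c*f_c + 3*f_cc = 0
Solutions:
 f(c) = C1 + C2*erf(sqrt(3)*c/3)


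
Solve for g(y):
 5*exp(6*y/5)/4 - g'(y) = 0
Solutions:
 g(y) = C1 + 25*exp(6*y/5)/24


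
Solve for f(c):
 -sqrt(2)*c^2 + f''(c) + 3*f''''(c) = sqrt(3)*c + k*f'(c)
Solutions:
 f(c) = C1 + C2*exp(2^(1/3)*c*(-2^(1/3)*(-9*k + sqrt(81*k^2 + 4))^(1/3) + 2/(-9*k + sqrt(81*k^2 + 4))^(1/3))/6) + C3*exp(2^(1/3)*c*(2^(1/3)*(-9*k + sqrt(81*k^2 + 4))^(1/3) - 2^(1/3)*sqrt(3)*I*(-9*k + sqrt(81*k^2 + 4))^(1/3) + 8/((-1 + sqrt(3)*I)*(-9*k + sqrt(81*k^2 + 4))^(1/3)))/12) + C4*exp(2^(1/3)*c*(2^(1/3)*(-9*k + sqrt(81*k^2 + 4))^(1/3) + 2^(1/3)*sqrt(3)*I*(-9*k + sqrt(81*k^2 + 4))^(1/3) - 8/((1 + sqrt(3)*I)*(-9*k + sqrt(81*k^2 + 4))^(1/3)))/12) - sqrt(2)*c^3/(3*k) - sqrt(3)*c^2/(2*k) - sqrt(2)*c^2/k^2 - sqrt(3)*c/k^2 - 2*sqrt(2)*c/k^3


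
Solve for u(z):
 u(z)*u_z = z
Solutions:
 u(z) = -sqrt(C1 + z^2)
 u(z) = sqrt(C1 + z^2)


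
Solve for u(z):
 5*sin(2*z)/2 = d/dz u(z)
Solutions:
 u(z) = C1 - 5*cos(2*z)/4


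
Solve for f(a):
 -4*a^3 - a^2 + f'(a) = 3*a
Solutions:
 f(a) = C1 + a^4 + a^3/3 + 3*a^2/2


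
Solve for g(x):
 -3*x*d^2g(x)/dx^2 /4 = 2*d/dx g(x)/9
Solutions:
 g(x) = C1 + C2*x^(19/27)


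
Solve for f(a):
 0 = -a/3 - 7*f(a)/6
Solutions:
 f(a) = -2*a/7


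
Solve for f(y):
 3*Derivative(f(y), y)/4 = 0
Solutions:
 f(y) = C1


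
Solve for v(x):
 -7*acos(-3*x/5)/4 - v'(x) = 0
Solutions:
 v(x) = C1 - 7*x*acos(-3*x/5)/4 - 7*sqrt(25 - 9*x^2)/12


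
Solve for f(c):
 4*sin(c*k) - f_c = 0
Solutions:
 f(c) = C1 - 4*cos(c*k)/k


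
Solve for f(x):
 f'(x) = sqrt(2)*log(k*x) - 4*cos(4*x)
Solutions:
 f(x) = C1 + sqrt(2)*x*(log(k*x) - 1) - sin(4*x)


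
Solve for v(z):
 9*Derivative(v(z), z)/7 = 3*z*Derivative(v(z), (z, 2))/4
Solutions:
 v(z) = C1 + C2*z^(19/7)


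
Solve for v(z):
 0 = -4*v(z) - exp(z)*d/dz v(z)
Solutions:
 v(z) = C1*exp(4*exp(-z))


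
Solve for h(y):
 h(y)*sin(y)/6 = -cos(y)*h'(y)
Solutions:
 h(y) = C1*cos(y)^(1/6)


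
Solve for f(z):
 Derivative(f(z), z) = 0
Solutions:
 f(z) = C1


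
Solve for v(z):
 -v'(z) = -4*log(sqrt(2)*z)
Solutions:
 v(z) = C1 + 4*z*log(z) - 4*z + z*log(4)


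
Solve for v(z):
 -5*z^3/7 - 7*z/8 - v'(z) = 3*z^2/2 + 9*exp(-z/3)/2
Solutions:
 v(z) = C1 - 5*z^4/28 - z^3/2 - 7*z^2/16 + 27*exp(-z/3)/2


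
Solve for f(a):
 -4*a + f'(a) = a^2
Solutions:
 f(a) = C1 + a^3/3 + 2*a^2


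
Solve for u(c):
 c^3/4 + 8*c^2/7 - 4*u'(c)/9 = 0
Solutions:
 u(c) = C1 + 9*c^4/64 + 6*c^3/7


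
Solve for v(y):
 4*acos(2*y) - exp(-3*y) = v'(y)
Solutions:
 v(y) = C1 + 4*y*acos(2*y) - 2*sqrt(1 - 4*y^2) + exp(-3*y)/3


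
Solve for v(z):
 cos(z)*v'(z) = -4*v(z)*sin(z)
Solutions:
 v(z) = C1*cos(z)^4


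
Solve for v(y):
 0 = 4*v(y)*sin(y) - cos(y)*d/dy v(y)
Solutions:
 v(y) = C1/cos(y)^4


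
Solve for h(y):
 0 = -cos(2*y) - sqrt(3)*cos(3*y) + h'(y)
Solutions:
 h(y) = C1 + sin(2*y)/2 + sqrt(3)*sin(3*y)/3


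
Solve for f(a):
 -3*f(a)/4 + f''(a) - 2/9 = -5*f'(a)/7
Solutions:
 f(a) = C1*exp(a*(-5 + 2*sqrt(43))/14) + C2*exp(-a*(5 + 2*sqrt(43))/14) - 8/27


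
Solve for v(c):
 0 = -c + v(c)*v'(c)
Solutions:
 v(c) = -sqrt(C1 + c^2)
 v(c) = sqrt(C1 + c^2)


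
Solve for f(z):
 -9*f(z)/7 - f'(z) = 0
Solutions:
 f(z) = C1*exp(-9*z/7)


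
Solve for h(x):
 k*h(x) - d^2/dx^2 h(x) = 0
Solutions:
 h(x) = C1*exp(-sqrt(k)*x) + C2*exp(sqrt(k)*x)


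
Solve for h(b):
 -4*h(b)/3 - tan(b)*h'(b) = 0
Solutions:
 h(b) = C1/sin(b)^(4/3)


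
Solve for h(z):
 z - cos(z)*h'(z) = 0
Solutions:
 h(z) = C1 + Integral(z/cos(z), z)


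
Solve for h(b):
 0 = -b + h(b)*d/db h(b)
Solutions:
 h(b) = -sqrt(C1 + b^2)
 h(b) = sqrt(C1 + b^2)


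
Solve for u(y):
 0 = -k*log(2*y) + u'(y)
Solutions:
 u(y) = C1 + k*y*log(y) - k*y + k*y*log(2)


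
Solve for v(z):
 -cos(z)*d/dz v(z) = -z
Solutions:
 v(z) = C1 + Integral(z/cos(z), z)


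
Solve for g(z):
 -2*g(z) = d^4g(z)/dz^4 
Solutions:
 g(z) = (C1*sin(2^(3/4)*z/2) + C2*cos(2^(3/4)*z/2))*exp(-2^(3/4)*z/2) + (C3*sin(2^(3/4)*z/2) + C4*cos(2^(3/4)*z/2))*exp(2^(3/4)*z/2)


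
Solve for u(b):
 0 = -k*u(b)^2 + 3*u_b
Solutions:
 u(b) = -3/(C1 + b*k)


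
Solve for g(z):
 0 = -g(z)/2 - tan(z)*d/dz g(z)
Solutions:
 g(z) = C1/sqrt(sin(z))


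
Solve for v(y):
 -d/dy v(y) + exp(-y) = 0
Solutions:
 v(y) = C1 - exp(-y)


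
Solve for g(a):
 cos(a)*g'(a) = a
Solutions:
 g(a) = C1 + Integral(a/cos(a), a)


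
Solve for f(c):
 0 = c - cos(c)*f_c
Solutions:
 f(c) = C1 + Integral(c/cos(c), c)


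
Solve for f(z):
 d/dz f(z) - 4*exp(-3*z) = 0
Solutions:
 f(z) = C1 - 4*exp(-3*z)/3


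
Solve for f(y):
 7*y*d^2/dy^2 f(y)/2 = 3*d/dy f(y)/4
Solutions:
 f(y) = C1 + C2*y^(17/14)


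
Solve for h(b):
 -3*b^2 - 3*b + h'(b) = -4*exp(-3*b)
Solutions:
 h(b) = C1 + b^3 + 3*b^2/2 + 4*exp(-3*b)/3


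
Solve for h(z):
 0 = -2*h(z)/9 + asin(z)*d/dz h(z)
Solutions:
 h(z) = C1*exp(2*Integral(1/asin(z), z)/9)


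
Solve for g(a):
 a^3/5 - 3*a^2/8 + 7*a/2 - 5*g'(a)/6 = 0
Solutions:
 g(a) = C1 + 3*a^4/50 - 3*a^3/20 + 21*a^2/10


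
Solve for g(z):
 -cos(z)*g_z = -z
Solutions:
 g(z) = C1 + Integral(z/cos(z), z)


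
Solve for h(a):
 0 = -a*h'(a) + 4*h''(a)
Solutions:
 h(a) = C1 + C2*erfi(sqrt(2)*a/4)


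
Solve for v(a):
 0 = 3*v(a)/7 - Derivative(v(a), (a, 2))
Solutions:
 v(a) = C1*exp(-sqrt(21)*a/7) + C2*exp(sqrt(21)*a/7)


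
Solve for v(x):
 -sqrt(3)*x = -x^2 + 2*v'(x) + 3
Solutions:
 v(x) = C1 + x^3/6 - sqrt(3)*x^2/4 - 3*x/2


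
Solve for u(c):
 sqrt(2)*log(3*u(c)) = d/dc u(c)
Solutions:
 -sqrt(2)*Integral(1/(log(_y) + log(3)), (_y, u(c)))/2 = C1 - c


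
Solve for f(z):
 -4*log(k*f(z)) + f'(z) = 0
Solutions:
 li(k*f(z))/k = C1 + 4*z


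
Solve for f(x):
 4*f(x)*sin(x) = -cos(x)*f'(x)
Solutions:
 f(x) = C1*cos(x)^4


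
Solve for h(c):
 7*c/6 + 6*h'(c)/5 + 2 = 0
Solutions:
 h(c) = C1 - 35*c^2/72 - 5*c/3


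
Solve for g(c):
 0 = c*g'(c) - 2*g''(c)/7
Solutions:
 g(c) = C1 + C2*erfi(sqrt(7)*c/2)


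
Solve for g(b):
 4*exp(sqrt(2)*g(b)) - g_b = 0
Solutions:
 g(b) = sqrt(2)*(2*log(-1/(C1 + 4*b)) - log(2))/4


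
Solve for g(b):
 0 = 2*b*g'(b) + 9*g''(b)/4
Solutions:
 g(b) = C1 + C2*erf(2*b/3)


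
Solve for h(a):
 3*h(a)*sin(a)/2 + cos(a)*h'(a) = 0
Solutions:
 h(a) = C1*cos(a)^(3/2)


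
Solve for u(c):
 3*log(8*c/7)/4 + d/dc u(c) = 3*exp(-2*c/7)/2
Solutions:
 u(c) = C1 - 3*c*log(c)/4 + 3*c*(-3*log(2) + 1 + log(7))/4 - 21*exp(-2*c/7)/4


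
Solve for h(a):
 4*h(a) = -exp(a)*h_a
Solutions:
 h(a) = C1*exp(4*exp(-a))


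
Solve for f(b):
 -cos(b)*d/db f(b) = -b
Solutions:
 f(b) = C1 + Integral(b/cos(b), b)


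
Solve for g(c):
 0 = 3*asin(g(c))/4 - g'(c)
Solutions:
 Integral(1/asin(_y), (_y, g(c))) = C1 + 3*c/4


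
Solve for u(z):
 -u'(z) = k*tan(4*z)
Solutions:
 u(z) = C1 + k*log(cos(4*z))/4


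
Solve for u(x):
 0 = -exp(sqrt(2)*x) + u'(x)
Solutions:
 u(x) = C1 + sqrt(2)*exp(sqrt(2)*x)/2


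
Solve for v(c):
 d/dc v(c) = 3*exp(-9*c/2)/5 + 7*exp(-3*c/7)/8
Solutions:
 v(c) = C1 - 2*exp(-9*c/2)/15 - 49*exp(-3*c/7)/24


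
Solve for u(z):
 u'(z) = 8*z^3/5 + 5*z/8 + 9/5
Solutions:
 u(z) = C1 + 2*z^4/5 + 5*z^2/16 + 9*z/5


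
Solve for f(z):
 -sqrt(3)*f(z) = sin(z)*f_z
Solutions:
 f(z) = C1*(cos(z) + 1)^(sqrt(3)/2)/(cos(z) - 1)^(sqrt(3)/2)


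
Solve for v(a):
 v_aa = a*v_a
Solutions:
 v(a) = C1 + C2*erfi(sqrt(2)*a/2)


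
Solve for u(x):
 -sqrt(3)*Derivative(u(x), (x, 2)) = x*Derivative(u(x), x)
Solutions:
 u(x) = C1 + C2*erf(sqrt(2)*3^(3/4)*x/6)


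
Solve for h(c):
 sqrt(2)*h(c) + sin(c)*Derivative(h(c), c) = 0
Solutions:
 h(c) = C1*(cos(c) + 1)^(sqrt(2)/2)/(cos(c) - 1)^(sqrt(2)/2)


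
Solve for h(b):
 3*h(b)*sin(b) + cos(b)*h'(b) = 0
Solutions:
 h(b) = C1*cos(b)^3


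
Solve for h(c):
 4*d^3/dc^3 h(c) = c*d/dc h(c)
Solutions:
 h(c) = C1 + Integral(C2*airyai(2^(1/3)*c/2) + C3*airybi(2^(1/3)*c/2), c)


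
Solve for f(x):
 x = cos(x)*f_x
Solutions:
 f(x) = C1 + Integral(x/cos(x), x)


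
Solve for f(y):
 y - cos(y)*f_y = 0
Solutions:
 f(y) = C1 + Integral(y/cos(y), y)


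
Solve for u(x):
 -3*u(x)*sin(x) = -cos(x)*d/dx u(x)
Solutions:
 u(x) = C1/cos(x)^3


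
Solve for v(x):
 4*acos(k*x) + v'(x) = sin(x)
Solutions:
 v(x) = C1 - 4*Piecewise((x*acos(k*x) - sqrt(-k^2*x^2 + 1)/k, Ne(k, 0)), (pi*x/2, True)) - cos(x)


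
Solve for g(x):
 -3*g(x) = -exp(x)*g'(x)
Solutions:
 g(x) = C1*exp(-3*exp(-x))


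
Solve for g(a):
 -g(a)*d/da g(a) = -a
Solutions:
 g(a) = -sqrt(C1 + a^2)
 g(a) = sqrt(C1 + a^2)


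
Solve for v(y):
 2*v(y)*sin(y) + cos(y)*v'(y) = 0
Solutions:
 v(y) = C1*cos(y)^2


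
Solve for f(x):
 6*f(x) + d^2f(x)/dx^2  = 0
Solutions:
 f(x) = C1*sin(sqrt(6)*x) + C2*cos(sqrt(6)*x)


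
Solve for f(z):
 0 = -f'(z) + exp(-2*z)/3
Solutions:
 f(z) = C1 - exp(-2*z)/6


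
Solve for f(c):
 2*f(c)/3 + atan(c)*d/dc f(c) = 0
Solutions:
 f(c) = C1*exp(-2*Integral(1/atan(c), c)/3)


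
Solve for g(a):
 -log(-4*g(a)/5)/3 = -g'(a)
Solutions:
 -3*Integral(1/(log(-_y) - log(5) + 2*log(2)), (_y, g(a))) = C1 - a


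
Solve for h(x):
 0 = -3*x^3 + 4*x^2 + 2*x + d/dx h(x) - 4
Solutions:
 h(x) = C1 + 3*x^4/4 - 4*x^3/3 - x^2 + 4*x


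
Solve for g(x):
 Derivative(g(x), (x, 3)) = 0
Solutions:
 g(x) = C1 + C2*x + C3*x^2


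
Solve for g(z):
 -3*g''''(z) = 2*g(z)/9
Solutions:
 g(z) = (C1*sin(2^(3/4)*3^(1/4)*z/6) + C2*cos(2^(3/4)*3^(1/4)*z/6))*exp(-2^(3/4)*3^(1/4)*z/6) + (C3*sin(2^(3/4)*3^(1/4)*z/6) + C4*cos(2^(3/4)*3^(1/4)*z/6))*exp(2^(3/4)*3^(1/4)*z/6)


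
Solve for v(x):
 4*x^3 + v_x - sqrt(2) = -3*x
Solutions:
 v(x) = C1 - x^4 - 3*x^2/2 + sqrt(2)*x


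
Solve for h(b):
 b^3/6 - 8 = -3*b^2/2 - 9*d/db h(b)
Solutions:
 h(b) = C1 - b^4/216 - b^3/18 + 8*b/9


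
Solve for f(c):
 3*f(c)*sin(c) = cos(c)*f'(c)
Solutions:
 f(c) = C1/cos(c)^3


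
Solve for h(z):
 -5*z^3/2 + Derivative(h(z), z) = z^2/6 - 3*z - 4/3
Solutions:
 h(z) = C1 + 5*z^4/8 + z^3/18 - 3*z^2/2 - 4*z/3


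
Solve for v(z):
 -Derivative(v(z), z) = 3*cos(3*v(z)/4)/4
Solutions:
 3*z/4 - 2*log(sin(3*v(z)/4) - 1)/3 + 2*log(sin(3*v(z)/4) + 1)/3 = C1


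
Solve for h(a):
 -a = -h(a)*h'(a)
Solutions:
 h(a) = -sqrt(C1 + a^2)
 h(a) = sqrt(C1 + a^2)


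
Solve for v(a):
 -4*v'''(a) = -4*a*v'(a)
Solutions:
 v(a) = C1 + Integral(C2*airyai(a) + C3*airybi(a), a)


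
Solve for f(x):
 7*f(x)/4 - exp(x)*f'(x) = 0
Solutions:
 f(x) = C1*exp(-7*exp(-x)/4)


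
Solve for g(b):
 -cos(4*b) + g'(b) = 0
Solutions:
 g(b) = C1 + sin(4*b)/4


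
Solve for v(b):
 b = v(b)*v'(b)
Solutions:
 v(b) = -sqrt(C1 + b^2)
 v(b) = sqrt(C1 + b^2)


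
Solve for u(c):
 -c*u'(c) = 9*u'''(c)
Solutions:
 u(c) = C1 + Integral(C2*airyai(-3^(1/3)*c/3) + C3*airybi(-3^(1/3)*c/3), c)


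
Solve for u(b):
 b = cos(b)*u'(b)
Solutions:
 u(b) = C1 + Integral(b/cos(b), b)


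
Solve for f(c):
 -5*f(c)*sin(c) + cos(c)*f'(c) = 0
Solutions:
 f(c) = C1/cos(c)^5


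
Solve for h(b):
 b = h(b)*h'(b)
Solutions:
 h(b) = -sqrt(C1 + b^2)
 h(b) = sqrt(C1 + b^2)


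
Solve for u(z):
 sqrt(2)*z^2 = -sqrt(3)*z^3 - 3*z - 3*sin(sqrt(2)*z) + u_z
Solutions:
 u(z) = C1 + sqrt(3)*z^4/4 + sqrt(2)*z^3/3 + 3*z^2/2 - 3*sqrt(2)*cos(sqrt(2)*z)/2


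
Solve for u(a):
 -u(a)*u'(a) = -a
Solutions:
 u(a) = -sqrt(C1 + a^2)
 u(a) = sqrt(C1 + a^2)


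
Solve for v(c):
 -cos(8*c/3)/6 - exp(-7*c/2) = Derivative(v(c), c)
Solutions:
 v(c) = C1 - sin(8*c/3)/16 + 2*exp(-7*c/2)/7


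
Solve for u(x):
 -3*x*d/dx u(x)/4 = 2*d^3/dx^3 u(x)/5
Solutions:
 u(x) = C1 + Integral(C2*airyai(-15^(1/3)*x/2) + C3*airybi(-15^(1/3)*x/2), x)


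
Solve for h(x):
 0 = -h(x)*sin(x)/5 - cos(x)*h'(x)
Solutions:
 h(x) = C1*cos(x)^(1/5)


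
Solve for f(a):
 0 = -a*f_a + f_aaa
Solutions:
 f(a) = C1 + Integral(C2*airyai(a) + C3*airybi(a), a)


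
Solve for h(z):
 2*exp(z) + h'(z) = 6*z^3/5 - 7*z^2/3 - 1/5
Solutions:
 h(z) = C1 + 3*z^4/10 - 7*z^3/9 - z/5 - 2*exp(z)


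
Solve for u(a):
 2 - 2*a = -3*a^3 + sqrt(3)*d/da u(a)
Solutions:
 u(a) = C1 + sqrt(3)*a^4/4 - sqrt(3)*a^2/3 + 2*sqrt(3)*a/3


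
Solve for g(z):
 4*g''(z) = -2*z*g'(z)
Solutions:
 g(z) = C1 + C2*erf(z/2)


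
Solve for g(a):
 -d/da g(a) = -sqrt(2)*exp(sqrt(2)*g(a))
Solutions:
 g(a) = sqrt(2)*(2*log(-1/(C1 + sqrt(2)*a)) - log(2))/4


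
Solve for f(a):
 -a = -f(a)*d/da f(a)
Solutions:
 f(a) = -sqrt(C1 + a^2)
 f(a) = sqrt(C1 + a^2)


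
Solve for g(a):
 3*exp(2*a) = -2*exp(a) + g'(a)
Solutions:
 g(a) = C1 + 3*exp(2*a)/2 + 2*exp(a)


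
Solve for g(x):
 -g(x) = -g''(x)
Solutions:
 g(x) = C1*exp(-x) + C2*exp(x)


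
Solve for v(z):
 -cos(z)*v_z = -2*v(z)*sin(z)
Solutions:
 v(z) = C1/cos(z)^2


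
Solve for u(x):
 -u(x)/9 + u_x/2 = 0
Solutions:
 u(x) = C1*exp(2*x/9)


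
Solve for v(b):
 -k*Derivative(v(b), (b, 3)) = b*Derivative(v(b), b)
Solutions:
 v(b) = C1 + Integral(C2*airyai(b*(-1/k)^(1/3)) + C3*airybi(b*(-1/k)^(1/3)), b)


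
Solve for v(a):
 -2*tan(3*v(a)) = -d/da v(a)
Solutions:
 v(a) = -asin(C1*exp(6*a))/3 + pi/3
 v(a) = asin(C1*exp(6*a))/3


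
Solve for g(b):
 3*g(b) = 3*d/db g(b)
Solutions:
 g(b) = C1*exp(b)


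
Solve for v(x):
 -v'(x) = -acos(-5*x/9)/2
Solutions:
 v(x) = C1 + x*acos(-5*x/9)/2 + sqrt(81 - 25*x^2)/10


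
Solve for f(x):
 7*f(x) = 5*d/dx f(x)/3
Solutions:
 f(x) = C1*exp(21*x/5)


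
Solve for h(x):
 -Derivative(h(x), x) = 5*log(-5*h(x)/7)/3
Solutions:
 3*Integral(1/(log(-_y) - log(7) + log(5)), (_y, h(x)))/5 = C1 - x


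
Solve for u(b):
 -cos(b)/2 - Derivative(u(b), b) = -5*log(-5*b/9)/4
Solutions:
 u(b) = C1 + 5*b*log(-b)/4 - 5*b*log(3)/2 - 5*b/4 + 5*b*log(5)/4 - sin(b)/2


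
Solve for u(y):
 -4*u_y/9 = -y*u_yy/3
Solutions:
 u(y) = C1 + C2*y^(7/3)


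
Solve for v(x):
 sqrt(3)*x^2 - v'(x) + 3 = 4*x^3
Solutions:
 v(x) = C1 - x^4 + sqrt(3)*x^3/3 + 3*x


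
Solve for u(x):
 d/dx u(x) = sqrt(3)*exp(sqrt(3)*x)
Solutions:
 u(x) = C1 + exp(sqrt(3)*x)


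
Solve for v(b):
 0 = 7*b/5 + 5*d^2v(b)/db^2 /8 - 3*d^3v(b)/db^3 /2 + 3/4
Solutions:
 v(b) = C1 + C2*b + C3*exp(5*b/12) - 28*b^3/75 - 411*b^2/125


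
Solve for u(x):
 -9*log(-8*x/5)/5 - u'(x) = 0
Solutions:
 u(x) = C1 - 9*x*log(-x)/5 + 9*x*(-3*log(2) + 1 + log(5))/5


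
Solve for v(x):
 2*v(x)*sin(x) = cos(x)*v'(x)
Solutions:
 v(x) = C1/cos(x)^2


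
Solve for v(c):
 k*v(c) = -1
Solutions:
 v(c) = -1/k


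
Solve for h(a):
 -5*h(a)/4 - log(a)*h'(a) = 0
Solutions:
 h(a) = C1*exp(-5*li(a)/4)


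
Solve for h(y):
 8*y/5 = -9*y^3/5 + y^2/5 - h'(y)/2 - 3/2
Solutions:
 h(y) = C1 - 9*y^4/10 + 2*y^3/15 - 8*y^2/5 - 3*y


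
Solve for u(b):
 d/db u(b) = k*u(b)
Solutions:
 u(b) = C1*exp(b*k)
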